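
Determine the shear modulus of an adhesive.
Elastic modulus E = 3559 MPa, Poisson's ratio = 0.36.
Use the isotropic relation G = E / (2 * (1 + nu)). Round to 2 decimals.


G = 3559 / (2*(1+0.36)) = 3559 / 2.72
= 1308.46 MPa

1308.46


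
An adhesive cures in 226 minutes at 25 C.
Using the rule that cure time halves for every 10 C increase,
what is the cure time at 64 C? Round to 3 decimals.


Factor = 2^((64 - 25) / 10) = 14.9285
Cure time = 226 / 14.9285
= 15.139 minutes

15.139


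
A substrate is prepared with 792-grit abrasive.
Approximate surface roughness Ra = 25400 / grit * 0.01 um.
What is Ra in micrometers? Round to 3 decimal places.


Ra = 25400 / 792 * 0.01 = 0.321 um

0.321


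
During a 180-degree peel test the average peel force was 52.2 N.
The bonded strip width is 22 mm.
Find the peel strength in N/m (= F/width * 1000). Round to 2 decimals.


Peel strength = F/width * 1000
= 52.2 / 22 * 1000
= 2372.73 N/m

2372.73


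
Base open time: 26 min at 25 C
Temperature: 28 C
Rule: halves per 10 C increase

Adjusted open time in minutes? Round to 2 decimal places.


Acceleration = 2^((28-25)/10) = 1.2311
Open time = 26 / 1.2311 = 21.12 min

21.12


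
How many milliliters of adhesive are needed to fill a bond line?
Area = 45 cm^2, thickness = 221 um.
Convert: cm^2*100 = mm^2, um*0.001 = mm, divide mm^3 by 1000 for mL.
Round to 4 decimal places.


= (45 * 100) * (221 * 0.001) / 1000
= 0.9945 mL

0.9945


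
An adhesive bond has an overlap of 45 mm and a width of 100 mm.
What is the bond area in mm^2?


Bond area = overlap * width
= 45 * 100
= 4500 mm^2

4500


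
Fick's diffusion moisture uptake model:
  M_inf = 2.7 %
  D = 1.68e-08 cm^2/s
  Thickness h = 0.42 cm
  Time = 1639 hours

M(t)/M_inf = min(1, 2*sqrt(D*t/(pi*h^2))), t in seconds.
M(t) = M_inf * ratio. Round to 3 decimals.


t_sec = 1639 * 3600 = 5900400
ratio = 2*sqrt(1.68e-08*5900400/(pi*0.42^2))
= min(1, 0.845865)
= 0.845865
M(t) = 2.7 * 0.845865 = 2.284 %

2.284


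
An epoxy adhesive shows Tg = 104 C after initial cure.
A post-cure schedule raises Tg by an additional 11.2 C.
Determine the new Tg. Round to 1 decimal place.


New Tg = 104 + 11.2
= 115.2 C

115.2


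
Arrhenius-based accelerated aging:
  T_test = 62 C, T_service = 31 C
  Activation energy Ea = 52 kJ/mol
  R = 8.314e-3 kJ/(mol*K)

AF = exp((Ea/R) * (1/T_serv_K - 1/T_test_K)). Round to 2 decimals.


T_test_K = 335.15, T_serv_K = 304.15
AF = exp((52/8.314e-3) * (1/304.15 - 1/335.15))
= 6.70

6.70


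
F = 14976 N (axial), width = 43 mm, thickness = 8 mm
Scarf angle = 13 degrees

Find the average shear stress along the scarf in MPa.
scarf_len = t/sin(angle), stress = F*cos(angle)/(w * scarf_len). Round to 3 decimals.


scarf_len = 8/sin(13 deg) = 35.5633
cos(13 deg) = 0.974370
stress = 14976*0.974370/(43*35.5633) = 9.542 MPa

9.542


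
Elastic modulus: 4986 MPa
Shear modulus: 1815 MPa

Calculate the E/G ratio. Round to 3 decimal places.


E / G = 4986 / 1815 = 2.747

2.747


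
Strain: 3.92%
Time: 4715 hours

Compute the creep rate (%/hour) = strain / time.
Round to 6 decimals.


Creep rate = 3.92 / 4715
= 0.000831 %/h

0.000831


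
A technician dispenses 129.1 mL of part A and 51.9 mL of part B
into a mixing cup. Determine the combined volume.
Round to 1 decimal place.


Combined volume = 129.1 + 51.9
= 181.0 mL

181.0


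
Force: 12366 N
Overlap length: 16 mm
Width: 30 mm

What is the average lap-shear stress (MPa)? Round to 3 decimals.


Average shear stress = F / (overlap * width)
= 12366 / (16 * 30)
= 25.763 MPa

25.763


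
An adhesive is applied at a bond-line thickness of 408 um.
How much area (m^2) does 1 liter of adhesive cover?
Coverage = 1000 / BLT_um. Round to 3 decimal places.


Coverage = 1000 / 408 = 2.451 m^2

2.451


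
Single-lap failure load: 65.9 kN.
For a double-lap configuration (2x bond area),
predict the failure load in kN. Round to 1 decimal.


Failure load = 65.9 * 2 = 131.8 kN

131.8


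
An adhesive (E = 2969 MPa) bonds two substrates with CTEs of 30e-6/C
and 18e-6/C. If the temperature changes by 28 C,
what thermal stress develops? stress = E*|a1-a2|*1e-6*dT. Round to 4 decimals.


Stress = 2969 * |30 - 18| * 1e-6 * 28
= 0.9976 MPa

0.9976


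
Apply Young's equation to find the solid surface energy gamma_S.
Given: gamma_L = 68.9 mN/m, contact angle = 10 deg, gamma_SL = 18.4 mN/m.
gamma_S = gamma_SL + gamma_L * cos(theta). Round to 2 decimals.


theta_rad = 10 * pi/180 = 0.174533
gamma_S = 18.4 + 68.9 * cos(0.174533)
= 86.25 mN/m

86.25


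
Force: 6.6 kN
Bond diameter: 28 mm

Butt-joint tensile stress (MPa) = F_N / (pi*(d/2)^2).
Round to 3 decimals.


F_N = 6.6 * 1000 = 6600.0 N
A = pi*(14.0)^2 = 615.7522 mm^2
stress = 6600.0 / 615.7522 = 10.719 MPa

10.719


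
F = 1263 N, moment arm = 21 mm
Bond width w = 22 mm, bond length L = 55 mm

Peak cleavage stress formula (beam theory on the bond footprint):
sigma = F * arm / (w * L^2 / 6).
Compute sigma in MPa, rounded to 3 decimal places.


sigma = (1263 * 21) / (22 * 3025 / 6)
= 26523 * 6 / 66550
= 159138 / 66550
= 2.391 MPa

2.391


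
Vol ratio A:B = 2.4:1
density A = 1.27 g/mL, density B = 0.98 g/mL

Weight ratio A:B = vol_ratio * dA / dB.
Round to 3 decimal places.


Weight ratio = 2.4 * 1.27 / 0.98
= 3.110

3.110


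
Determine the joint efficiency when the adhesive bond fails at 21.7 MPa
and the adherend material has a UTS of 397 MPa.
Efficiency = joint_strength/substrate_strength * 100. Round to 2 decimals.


Joint efficiency = 21.7 / 397 * 100
= 5.47%

5.47


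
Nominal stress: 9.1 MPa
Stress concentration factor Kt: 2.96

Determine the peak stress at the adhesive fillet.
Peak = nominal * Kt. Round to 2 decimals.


Peak stress = 9.1 * 2.96
= 26.94 MPa

26.94


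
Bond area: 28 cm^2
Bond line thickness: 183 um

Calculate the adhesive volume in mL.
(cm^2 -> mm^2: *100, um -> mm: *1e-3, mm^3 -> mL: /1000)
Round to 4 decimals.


V = 28*100 * 183*1e-3 / 1000
= 0.5124 mL

0.5124


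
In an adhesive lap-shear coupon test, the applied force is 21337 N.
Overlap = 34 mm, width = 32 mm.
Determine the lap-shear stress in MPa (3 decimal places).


stress = F / (overlap * width)
= 21337 / (34 * 32)
= 19.611 MPa

19.611


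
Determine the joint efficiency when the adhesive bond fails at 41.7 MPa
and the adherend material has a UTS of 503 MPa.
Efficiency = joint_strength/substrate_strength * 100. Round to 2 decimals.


Joint efficiency = 41.7 / 503 * 100
= 8.29%

8.29


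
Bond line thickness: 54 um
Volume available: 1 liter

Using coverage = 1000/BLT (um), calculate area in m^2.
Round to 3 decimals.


1 L = 1e6 mm^3, thickness = 54 um = 0.054 mm
Area = 1e6 / 0.054 mm^2 = (1e6 / 0.054) / 1e6 m^2 = 1000 / 54 m^2
= 18.519 m^2

18.519


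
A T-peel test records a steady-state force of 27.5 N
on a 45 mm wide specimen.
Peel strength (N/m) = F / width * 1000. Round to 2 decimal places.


Peel strength = 27.5 / 45 * 1000
= 611.11 N/m

611.11


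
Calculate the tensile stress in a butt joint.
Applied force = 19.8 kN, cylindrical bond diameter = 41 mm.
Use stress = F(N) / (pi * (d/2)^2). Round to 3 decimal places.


A = pi * 20.5^2 = 1320.2543 mm^2
sigma = 19800.0 / 1320.2543 = 14.997 MPa

14.997


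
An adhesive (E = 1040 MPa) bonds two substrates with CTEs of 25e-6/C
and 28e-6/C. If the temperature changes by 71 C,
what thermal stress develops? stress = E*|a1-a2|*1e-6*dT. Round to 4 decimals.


Stress = 1040 * |25 - 28| * 1e-6 * 71
= 0.2215 MPa

0.2215


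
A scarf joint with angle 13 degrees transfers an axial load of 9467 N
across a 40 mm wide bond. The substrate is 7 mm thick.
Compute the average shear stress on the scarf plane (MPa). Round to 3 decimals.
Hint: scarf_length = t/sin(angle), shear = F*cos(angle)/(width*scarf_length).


scarf_length = 7 / sin(13 deg) = 31.1179 mm
cos(13 deg) = 0.974370
shear stress = 9467 * 0.974370 / (40 * 31.1179)
= 7.411 MPa

7.411


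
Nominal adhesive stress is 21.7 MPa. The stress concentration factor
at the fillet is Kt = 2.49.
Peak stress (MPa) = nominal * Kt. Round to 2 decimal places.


Peak = 21.7 * 2.49 = 54.03 MPa

54.03


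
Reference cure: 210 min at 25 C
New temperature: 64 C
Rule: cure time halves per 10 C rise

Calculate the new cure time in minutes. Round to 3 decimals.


factor = 2^((64-25)/10) = 14.9285
t_new = 210 / 14.9285 = 14.067 min

14.067


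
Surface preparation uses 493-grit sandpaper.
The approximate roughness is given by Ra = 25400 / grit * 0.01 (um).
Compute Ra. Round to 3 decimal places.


Ra = 25400 / 493 * 0.01
= 254 / 493
= 0.515 um

0.515


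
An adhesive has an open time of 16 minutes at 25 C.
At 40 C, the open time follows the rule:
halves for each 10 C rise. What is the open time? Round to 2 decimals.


Factor = 2^((40-25)/10) = 2.8284
Open time = 16 / 2.8284 = 5.66 min

5.66


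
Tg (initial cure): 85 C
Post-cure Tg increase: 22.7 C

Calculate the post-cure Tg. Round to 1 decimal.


Post-cure Tg = 85 + 22.7 = 107.7 C

107.7


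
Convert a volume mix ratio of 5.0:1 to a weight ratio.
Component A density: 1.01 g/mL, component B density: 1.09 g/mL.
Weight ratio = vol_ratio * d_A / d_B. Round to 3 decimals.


= 5.0 * 1.01 / 1.09 = 4.633

4.633


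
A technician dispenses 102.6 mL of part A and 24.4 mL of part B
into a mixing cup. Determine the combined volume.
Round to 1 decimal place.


Combined volume = 102.6 + 24.4
= 127.0 mL

127.0


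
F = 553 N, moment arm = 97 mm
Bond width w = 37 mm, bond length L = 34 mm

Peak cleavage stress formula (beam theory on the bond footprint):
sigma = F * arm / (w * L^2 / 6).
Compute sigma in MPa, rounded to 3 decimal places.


sigma = (553 * 97) / (37 * 1156 / 6)
= 53641 * 6 / 42772
= 321846 / 42772
= 7.525 MPa

7.525


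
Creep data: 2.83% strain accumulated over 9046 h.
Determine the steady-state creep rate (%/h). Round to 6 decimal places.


Rate = 2.83 / 9046 = 0.000313 %/h

0.000313


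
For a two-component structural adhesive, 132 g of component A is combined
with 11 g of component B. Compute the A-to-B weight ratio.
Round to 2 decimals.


Weight ratio A:B = 132 / 11
= 12.00

12.00


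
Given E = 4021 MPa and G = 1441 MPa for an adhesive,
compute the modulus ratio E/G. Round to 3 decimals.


E/G ratio = 4021 / 1441 = 2.790

2.790


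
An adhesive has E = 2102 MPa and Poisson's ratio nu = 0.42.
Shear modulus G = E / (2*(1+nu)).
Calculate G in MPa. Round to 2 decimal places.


G = 2102 / (2*(1+0.42))
= 2102 / 2.84
= 740.14 MPa

740.14


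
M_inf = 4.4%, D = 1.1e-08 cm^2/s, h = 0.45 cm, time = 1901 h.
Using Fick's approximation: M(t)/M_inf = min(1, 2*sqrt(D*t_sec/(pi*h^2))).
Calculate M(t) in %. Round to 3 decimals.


t = 6843600 s
ratio = min(1, 2*sqrt(1.1e-08*6843600/(pi*0.2025)))
= 0.687989
M(t) = 4.4 * 0.687989 = 3.027%

3.027


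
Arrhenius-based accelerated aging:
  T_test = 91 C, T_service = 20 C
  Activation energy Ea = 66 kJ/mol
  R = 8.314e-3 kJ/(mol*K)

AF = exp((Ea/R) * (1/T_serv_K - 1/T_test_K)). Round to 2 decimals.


T_test_K = 364.15, T_serv_K = 293.15
AF = exp((66/8.314e-3) * (1/293.15 - 1/364.15))
= 196.34

196.34


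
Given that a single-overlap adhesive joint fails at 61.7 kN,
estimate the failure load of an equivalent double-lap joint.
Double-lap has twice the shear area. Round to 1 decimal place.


Double-lap factor = 2
Expected load = 61.7 * 2 = 123.4 kN

123.4


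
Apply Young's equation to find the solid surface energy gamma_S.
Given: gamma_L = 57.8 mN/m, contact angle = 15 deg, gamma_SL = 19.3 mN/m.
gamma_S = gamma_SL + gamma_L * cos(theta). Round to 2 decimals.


theta_rad = 15 * pi/180 = 0.261799
gamma_S = 19.3 + 57.8 * cos(0.261799)
= 75.13 mN/m

75.13


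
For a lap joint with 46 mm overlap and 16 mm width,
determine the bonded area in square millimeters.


Area = 46 * 16 = 736 mm^2

736


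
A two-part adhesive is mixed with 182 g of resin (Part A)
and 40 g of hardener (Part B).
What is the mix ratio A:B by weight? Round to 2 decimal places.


Mix ratio = mass_A / mass_B
= 182 / 40
= 4.55

4.55


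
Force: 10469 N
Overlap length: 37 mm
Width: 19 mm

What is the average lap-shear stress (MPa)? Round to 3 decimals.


Average shear stress = F / (overlap * width)
= 10469 / (37 * 19)
= 14.892 MPa

14.892


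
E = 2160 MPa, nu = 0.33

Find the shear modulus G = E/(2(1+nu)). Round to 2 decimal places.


G = 2160 / (2 * 1.33)
= 812.03 MPa

812.03


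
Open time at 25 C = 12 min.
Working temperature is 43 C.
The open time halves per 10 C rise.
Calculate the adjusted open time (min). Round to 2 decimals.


factor = 2^((43 - 25) / 10) = 3.4822
ot = 12 / 3.4822 = 3.45 min

3.45


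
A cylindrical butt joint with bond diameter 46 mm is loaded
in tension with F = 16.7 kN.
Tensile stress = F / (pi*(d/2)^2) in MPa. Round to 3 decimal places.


Area = pi * (46/2)^2 = 1661.9025 mm^2
Stress = 16.7*1000 / 1661.9025
= 10.049 MPa

10.049


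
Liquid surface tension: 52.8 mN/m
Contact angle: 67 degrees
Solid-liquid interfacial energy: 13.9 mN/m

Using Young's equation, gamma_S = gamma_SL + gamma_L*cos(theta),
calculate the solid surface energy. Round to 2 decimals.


gamma_S = 13.9 + 52.8 * cos(67)
= 34.53 mN/m

34.53


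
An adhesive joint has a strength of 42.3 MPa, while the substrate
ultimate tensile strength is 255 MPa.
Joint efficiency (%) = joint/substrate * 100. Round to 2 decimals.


Efficiency = 42.3 / 255 * 100
= 16.59%

16.59


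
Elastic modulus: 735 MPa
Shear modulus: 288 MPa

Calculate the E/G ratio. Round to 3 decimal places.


E / G = 735 / 288 = 2.552

2.552


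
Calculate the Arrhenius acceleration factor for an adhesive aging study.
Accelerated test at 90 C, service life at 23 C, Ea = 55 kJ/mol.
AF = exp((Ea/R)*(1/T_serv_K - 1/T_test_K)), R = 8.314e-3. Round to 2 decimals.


T_test = 363.15 K, T_serv = 296.15 K
Ea/R = 55 / 0.008314 = 6615.35
AF = exp(6615.35 * (1/296.15 - 1/363.15))
= 61.64

61.64


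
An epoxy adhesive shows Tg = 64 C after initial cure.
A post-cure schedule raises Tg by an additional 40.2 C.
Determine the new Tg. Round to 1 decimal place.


New Tg = 64 + 40.2
= 104.2 C

104.2


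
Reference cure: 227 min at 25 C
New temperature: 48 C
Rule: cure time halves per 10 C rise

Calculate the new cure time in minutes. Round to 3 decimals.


factor = 2^((48-25)/10) = 4.9246
t_new = 227 / 4.9246 = 46.095 min

46.095


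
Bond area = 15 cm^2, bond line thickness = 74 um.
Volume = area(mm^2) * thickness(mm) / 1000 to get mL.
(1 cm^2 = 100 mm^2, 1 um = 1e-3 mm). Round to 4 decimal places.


area_mm2 = 15 * 100 = 1500
blt_mm = 74 * 1e-3 = 0.074
vol_mm3 = 1500 * 0.074 = 111.0
vol_mL = 111.0 / 1000 = 0.1110 mL

0.1110


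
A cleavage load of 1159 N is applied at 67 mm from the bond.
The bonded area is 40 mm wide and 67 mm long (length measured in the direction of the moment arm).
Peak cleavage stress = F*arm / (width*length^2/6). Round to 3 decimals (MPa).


Moment = 1159 * 67 = 77653 N*mm
Section modulus = 40 * 4489 / 6 = 179560 / 6 mm^3
Stress = 77653 / (179560 / 6) = 465918 / 179560
= 2.595 MPa

2.595


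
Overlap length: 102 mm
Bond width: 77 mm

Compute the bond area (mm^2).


Bond area = 102 * 77 = 7854 mm^2

7854


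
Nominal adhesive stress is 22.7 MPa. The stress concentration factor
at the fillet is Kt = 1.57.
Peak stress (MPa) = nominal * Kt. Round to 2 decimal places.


Peak = 22.7 * 1.57 = 35.64 MPa

35.64


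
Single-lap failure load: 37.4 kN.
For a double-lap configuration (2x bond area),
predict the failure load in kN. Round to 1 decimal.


Failure load = 37.4 * 2 = 74.8 kN

74.8


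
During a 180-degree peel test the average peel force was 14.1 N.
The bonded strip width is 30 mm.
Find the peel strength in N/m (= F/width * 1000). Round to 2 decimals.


Peel strength = F/width * 1000
= 14.1 / 30 * 1000
= 470.00 N/m

470.00


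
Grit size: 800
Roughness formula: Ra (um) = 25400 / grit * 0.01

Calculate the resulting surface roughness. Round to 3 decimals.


Ra = 25400 / 800 * 0.01
= 0.318 um

0.318


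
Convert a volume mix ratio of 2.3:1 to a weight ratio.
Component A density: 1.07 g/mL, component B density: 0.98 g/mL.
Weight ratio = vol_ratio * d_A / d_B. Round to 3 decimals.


= 2.3 * 1.07 / 0.98 = 2.511

2.511


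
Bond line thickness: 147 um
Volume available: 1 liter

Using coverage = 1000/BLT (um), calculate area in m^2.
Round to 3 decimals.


1 L = 1e6 mm^3, thickness = 147 um = 0.147 mm
Area = 1e6 / 0.147 mm^2 = (1e6 / 0.147) / 1e6 m^2 = 1000 / 147 m^2
= 6.803 m^2

6.803


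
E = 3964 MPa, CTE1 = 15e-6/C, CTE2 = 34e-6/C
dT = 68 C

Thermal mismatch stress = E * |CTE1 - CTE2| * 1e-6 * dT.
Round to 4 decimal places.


= 3964 * 19e-6 * 68
= 5.1215 MPa

5.1215


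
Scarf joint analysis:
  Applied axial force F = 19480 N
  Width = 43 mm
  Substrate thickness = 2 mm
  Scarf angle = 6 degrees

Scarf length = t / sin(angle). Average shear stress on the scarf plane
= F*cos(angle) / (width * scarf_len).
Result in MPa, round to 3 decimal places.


Scarf length = 2 / sin(6 deg) = 19.1335 mm
cos(6 deg) = 0.994522
Shear = 19480 * 0.994522 / (43 * 19.1335)
= 23.547 MPa

23.547


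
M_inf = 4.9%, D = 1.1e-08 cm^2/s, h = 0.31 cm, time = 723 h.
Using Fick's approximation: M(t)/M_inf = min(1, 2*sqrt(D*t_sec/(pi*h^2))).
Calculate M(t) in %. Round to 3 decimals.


t = 2602800 s
ratio = min(1, 2*sqrt(1.1e-08*2602800/(pi*0.0961)))
= 0.615900
M(t) = 4.9 * 0.615900 = 3.018%

3.018


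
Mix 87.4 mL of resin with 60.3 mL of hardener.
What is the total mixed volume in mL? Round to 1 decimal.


Total = 87.4 + 60.3 = 147.7 mL

147.7


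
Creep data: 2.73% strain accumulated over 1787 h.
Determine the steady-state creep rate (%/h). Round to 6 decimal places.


Rate = 2.73 / 1787 = 0.001528 %/h

0.001528


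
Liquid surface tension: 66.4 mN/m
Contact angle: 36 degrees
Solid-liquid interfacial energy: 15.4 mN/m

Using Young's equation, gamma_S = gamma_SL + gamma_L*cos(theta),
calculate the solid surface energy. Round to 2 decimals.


gamma_S = 15.4 + 66.4 * cos(36)
= 69.12 mN/m

69.12


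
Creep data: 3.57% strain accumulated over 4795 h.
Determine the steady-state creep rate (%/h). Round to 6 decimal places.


Rate = 3.57 / 4795 = 0.000745 %/h

0.000745


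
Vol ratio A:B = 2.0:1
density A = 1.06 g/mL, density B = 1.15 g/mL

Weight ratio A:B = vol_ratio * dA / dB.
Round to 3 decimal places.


Weight ratio = 2.0 * 1.06 / 1.15
= 1.843

1.843


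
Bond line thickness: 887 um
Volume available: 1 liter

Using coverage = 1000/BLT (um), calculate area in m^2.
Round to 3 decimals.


1 L = 1e6 mm^3, thickness = 887 um = 0.887 mm
Area = 1e6 / 0.887 mm^2 = (1e6 / 0.887) / 1e6 m^2 = 1000 / 887 m^2
= 1.127 m^2

1.127


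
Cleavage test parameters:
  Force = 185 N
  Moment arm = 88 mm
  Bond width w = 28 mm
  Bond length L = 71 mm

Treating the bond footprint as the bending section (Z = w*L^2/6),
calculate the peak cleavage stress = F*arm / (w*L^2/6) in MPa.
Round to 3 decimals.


M = 185 * 88 = 16280 N*mm
Z = 28 * 71^2 / 6 = 141148 / 6 mm^3
sigma = M / Z = 6 * 16280 / 141148 = 97680 / 141148
= 0.692 MPa

0.692


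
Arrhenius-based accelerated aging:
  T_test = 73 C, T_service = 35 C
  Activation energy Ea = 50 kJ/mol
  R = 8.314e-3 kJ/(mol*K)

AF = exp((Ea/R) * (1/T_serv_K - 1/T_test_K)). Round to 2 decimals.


T_test_K = 346.15, T_serv_K = 308.15
AF = exp((50/8.314e-3) * (1/308.15 - 1/346.15))
= 8.52

8.52


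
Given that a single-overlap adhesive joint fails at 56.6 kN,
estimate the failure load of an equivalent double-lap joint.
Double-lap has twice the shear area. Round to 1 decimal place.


Double-lap factor = 2
Expected load = 56.6 * 2 = 113.2 kN

113.2


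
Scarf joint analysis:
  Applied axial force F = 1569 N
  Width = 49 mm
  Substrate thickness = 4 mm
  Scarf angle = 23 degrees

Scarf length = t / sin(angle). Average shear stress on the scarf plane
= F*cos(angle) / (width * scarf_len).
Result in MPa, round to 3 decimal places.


Scarf length = 4 / sin(23 deg) = 10.2372 mm
cos(23 deg) = 0.920505
Shear = 1569 * 0.920505 / (49 * 10.2372)
= 2.879 MPa

2.879


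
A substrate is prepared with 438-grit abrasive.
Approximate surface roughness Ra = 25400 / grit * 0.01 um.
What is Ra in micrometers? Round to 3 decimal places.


Ra = 25400 / 438 * 0.01 = 0.580 um

0.580


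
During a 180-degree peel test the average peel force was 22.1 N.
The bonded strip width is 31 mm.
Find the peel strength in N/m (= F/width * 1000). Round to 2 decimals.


Peel strength = F/width * 1000
= 22.1 / 31 * 1000
= 712.90 N/m

712.90


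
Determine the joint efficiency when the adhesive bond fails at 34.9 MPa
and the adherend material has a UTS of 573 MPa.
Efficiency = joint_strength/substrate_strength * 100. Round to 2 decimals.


Joint efficiency = 34.9 / 573 * 100
= 6.09%

6.09


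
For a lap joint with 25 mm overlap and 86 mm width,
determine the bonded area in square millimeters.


Area = 25 * 86 = 2150 mm^2

2150


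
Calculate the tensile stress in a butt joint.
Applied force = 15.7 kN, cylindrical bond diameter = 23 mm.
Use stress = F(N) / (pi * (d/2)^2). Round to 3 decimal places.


A = pi * 11.5^2 = 415.4756 mm^2
sigma = 15700.0 / 415.4756 = 37.788 MPa

37.788


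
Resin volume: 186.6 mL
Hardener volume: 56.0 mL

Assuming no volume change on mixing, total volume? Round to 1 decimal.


V_total = 186.6 + 56.0 = 242.6 mL

242.6


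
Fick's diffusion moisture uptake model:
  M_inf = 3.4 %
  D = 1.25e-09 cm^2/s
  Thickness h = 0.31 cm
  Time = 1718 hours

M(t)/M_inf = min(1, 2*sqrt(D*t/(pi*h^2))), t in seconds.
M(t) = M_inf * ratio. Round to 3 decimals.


t_sec = 1718 * 3600 = 6184800
ratio = 2*sqrt(1.25e-09*6184800/(pi*0.31^2))
= min(1, 0.320045)
= 0.320045
M(t) = 3.4 * 0.320045 = 1.088 %

1.088


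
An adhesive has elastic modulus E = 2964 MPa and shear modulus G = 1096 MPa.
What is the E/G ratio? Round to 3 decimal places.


E/G = 2964 / 1096 = 2.704

2.704


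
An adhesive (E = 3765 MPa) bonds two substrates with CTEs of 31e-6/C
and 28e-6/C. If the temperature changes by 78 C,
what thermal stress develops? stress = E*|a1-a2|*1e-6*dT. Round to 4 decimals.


Stress = 3765 * |31 - 28| * 1e-6 * 78
= 0.8810 MPa

0.8810


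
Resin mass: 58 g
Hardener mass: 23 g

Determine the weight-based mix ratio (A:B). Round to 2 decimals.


Ratio = 58 / 23 = 2.52

2.52


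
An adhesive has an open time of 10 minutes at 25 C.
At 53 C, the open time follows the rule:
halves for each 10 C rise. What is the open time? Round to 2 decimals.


Factor = 2^((53-25)/10) = 6.9644
Open time = 10 / 6.9644 = 1.44 min

1.44


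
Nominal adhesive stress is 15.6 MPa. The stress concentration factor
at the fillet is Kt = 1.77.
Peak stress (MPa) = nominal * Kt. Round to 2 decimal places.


Peak = 15.6 * 1.77 = 27.61 MPa

27.61


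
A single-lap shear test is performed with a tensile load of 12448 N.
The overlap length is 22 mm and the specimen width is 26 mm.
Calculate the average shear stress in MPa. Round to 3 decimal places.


Shear stress = F / (overlap * width)
= 12448 / (22 * 26)
= 12448 / 572
= 21.762 MPa

21.762


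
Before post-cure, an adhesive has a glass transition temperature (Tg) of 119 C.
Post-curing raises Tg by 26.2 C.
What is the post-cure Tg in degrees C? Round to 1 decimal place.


Tg_post = Tg_base + delta_Tg
= 119 + 26.2
= 145.2 C

145.2


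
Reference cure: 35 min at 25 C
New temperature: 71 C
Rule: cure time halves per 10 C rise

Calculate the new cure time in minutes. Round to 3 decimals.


factor = 2^((71-25)/10) = 24.2515
t_new = 35 / 24.2515 = 1.443 min

1.443


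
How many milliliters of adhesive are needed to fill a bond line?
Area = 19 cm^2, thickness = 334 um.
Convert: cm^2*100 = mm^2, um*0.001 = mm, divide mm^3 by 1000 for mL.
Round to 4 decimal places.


= (19 * 100) * (334 * 0.001) / 1000
= 0.6346 mL

0.6346


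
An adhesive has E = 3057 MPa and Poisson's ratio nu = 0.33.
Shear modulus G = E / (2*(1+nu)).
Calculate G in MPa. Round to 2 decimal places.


G = 3057 / (2*(1+0.33))
= 3057 / 2.66
= 1149.25 MPa

1149.25


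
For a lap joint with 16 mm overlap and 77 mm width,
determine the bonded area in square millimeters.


Area = 16 * 77 = 1232 mm^2

1232


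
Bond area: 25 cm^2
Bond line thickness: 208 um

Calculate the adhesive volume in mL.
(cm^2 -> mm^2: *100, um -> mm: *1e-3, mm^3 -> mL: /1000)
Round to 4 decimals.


V = 25*100 * 208*1e-3 / 1000
= 0.5200 mL

0.5200


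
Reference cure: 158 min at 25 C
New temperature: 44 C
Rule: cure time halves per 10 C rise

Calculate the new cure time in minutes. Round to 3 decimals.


factor = 2^((44-25)/10) = 3.7321
t_new = 158 / 3.7321 = 42.335 min

42.335


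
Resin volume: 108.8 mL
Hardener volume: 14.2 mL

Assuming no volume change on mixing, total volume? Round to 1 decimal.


V_total = 108.8 + 14.2 = 123.0 mL

123.0


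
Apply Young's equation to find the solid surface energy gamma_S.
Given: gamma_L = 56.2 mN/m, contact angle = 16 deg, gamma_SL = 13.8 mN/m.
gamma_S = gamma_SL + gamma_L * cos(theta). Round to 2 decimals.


theta_rad = 16 * pi/180 = 0.279253
gamma_S = 13.8 + 56.2 * cos(0.279253)
= 67.82 mN/m

67.82


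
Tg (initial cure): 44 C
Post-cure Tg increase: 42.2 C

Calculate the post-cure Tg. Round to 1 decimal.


Post-cure Tg = 44 + 42.2 = 86.2 C

86.2


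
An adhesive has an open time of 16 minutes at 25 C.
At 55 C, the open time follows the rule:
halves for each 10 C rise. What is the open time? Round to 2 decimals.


Factor = 2^((55-25)/10) = 8.0000
Open time = 16 / 8.0000 = 2.00 min

2.00


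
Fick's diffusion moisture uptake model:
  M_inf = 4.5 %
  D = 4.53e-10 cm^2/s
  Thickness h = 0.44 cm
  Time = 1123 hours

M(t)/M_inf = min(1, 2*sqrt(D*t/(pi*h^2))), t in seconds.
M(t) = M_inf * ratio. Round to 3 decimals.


t_sec = 1123 * 3600 = 4042800
ratio = 2*sqrt(4.53e-10*4042800/(pi*0.44^2))
= min(1, 0.109747)
= 0.109747
M(t) = 4.5 * 0.109747 = 0.494 %

0.494


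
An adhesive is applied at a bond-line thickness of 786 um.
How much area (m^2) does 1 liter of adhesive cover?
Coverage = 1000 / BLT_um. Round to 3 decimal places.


Coverage = 1000 / 786 = 1.272 m^2

1.272


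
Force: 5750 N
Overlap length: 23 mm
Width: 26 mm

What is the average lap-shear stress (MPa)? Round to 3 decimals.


Average shear stress = F / (overlap * width)
= 5750 / (23 * 26)
= 9.615 MPa

9.615


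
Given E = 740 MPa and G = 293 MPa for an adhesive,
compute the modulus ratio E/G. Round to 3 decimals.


E/G ratio = 740 / 293 = 2.526

2.526


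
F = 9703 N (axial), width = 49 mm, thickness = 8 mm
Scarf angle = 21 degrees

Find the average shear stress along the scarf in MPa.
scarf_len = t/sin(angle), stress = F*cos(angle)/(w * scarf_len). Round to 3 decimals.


scarf_len = 8/sin(21 deg) = 22.3234
cos(21 deg) = 0.933580
stress = 9703*0.933580/(49*22.3234) = 8.281 MPa

8.281


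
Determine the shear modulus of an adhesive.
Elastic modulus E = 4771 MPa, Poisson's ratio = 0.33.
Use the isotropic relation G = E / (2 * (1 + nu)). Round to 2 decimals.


G = 4771 / (2*(1+0.33)) = 4771 / 2.66
= 1793.61 MPa

1793.61


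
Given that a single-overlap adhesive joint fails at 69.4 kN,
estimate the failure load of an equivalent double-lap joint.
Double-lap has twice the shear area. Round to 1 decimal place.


Double-lap factor = 2
Expected load = 69.4 * 2 = 138.8 kN

138.8


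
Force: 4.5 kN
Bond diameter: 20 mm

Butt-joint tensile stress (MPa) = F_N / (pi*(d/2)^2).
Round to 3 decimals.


F_N = 4.5 * 1000 = 4500.0 N
A = pi*(10.0)^2 = 314.1593 mm^2
stress = 4500.0 / 314.1593 = 14.324 MPa

14.324


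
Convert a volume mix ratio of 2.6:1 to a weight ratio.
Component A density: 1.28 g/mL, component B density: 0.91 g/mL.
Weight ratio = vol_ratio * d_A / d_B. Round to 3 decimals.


= 2.6 * 1.28 / 0.91 = 3.657

3.657


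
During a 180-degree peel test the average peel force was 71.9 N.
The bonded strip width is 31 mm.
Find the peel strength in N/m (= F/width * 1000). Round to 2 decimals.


Peel strength = F/width * 1000
= 71.9 / 31 * 1000
= 2319.35 N/m

2319.35


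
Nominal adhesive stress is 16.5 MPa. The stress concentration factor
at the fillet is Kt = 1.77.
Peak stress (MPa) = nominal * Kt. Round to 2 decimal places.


Peak = 16.5 * 1.77 = 29.21 MPa

29.21


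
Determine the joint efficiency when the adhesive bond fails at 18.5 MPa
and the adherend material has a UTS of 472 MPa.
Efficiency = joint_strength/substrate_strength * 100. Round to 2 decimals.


Joint efficiency = 18.5 / 472 * 100
= 3.92%

3.92


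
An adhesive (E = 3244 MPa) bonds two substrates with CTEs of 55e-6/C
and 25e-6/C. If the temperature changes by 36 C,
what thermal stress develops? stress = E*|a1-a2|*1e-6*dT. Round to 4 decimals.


Stress = 3244 * |55 - 25| * 1e-6 * 36
= 3.5035 MPa

3.5035


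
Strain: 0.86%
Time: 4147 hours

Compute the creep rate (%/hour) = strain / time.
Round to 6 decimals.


Creep rate = 0.86 / 4147
= 0.000207 %/h

0.000207


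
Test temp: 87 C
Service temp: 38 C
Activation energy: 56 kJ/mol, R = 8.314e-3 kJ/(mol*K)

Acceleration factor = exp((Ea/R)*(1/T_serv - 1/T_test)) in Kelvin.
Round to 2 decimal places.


AF = exp((56/0.008314)*(1/311.15 - 1/360.15))
= 19.02

19.02


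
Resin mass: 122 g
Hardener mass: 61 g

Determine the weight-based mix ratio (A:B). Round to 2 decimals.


Ratio = 122 / 61 = 2.00

2.00


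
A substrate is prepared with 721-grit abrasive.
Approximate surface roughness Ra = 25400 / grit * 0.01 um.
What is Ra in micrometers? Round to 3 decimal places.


Ra = 25400 / 721 * 0.01 = 0.352 um

0.352


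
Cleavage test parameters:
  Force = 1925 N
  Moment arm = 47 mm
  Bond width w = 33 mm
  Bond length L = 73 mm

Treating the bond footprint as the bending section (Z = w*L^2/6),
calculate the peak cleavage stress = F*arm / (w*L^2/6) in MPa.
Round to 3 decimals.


M = 1925 * 47 = 90475 N*mm
Z = 33 * 73^2 / 6 = 175857 / 6 mm^3
sigma = M / Z = 6 * 90475 / 175857 = 542850 / 175857
= 3.087 MPa

3.087


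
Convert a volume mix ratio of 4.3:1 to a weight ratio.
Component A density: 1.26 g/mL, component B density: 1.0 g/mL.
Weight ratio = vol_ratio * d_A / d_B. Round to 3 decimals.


= 4.3 * 1.26 / 1.0 = 5.418

5.418


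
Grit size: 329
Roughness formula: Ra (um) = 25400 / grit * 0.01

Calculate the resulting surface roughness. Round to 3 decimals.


Ra = 25400 / 329 * 0.01
= 0.772 um

0.772


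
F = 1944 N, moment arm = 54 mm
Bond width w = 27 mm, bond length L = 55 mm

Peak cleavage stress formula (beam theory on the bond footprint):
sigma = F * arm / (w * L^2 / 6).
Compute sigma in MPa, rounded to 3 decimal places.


sigma = (1944 * 54) / (27 * 3025 / 6)
= 104976 * 6 / 81675
= 629856 / 81675
= 7.712 MPa

7.712


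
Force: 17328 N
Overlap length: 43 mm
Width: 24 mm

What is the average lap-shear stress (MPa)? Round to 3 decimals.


Average shear stress = F / (overlap * width)
= 17328 / (43 * 24)
= 16.791 MPa

16.791


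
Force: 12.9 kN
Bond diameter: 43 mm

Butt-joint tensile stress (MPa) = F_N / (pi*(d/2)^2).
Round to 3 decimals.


F_N = 12.9 * 1000 = 12900.0 N
A = pi*(21.5)^2 = 1452.2012 mm^2
stress = 12900.0 / 1452.2012 = 8.883 MPa

8.883


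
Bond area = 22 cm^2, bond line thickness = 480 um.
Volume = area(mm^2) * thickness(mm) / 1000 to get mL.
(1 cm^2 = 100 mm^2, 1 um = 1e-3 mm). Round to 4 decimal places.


area_mm2 = 22 * 100 = 2200
blt_mm = 480 * 1e-3 = 0.48
vol_mm3 = 2200 * 0.48 = 1056.0
vol_mL = 1056.0 / 1000 = 1.0560 mL

1.0560


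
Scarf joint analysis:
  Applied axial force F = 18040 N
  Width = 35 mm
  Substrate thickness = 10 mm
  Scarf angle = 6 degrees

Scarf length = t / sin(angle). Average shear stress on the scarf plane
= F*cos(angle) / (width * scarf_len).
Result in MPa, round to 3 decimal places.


Scarf length = 10 / sin(6 deg) = 95.6677 mm
cos(6 deg) = 0.994522
Shear = 18040 * 0.994522 / (35 * 95.6677)
= 5.358 MPa

5.358


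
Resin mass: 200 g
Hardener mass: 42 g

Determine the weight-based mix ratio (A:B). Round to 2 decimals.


Ratio = 200 / 42 = 4.76

4.76


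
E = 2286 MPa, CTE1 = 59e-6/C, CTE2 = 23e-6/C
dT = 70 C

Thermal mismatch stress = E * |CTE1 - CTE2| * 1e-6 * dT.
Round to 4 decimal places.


= 2286 * 36e-6 * 70
= 5.7607 MPa

5.7607


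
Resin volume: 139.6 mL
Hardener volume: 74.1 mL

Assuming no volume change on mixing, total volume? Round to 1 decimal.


V_total = 139.6 + 74.1 = 213.7 mL

213.7


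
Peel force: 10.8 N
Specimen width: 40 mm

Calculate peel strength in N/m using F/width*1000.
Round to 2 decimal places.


Peel strength = 10.8 / 40 * 1000 = 270.00 N/m

270.00


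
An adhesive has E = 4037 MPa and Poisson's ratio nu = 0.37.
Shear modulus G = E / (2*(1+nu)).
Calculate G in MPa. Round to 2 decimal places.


G = 4037 / (2*(1+0.37))
= 4037 / 2.74
= 1473.36 MPa

1473.36


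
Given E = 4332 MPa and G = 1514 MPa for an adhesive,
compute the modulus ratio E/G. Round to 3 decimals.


E/G ratio = 4332 / 1514 = 2.861

2.861


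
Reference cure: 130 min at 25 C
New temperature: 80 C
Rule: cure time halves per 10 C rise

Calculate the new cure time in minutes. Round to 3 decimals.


factor = 2^((80-25)/10) = 45.2548
t_new = 130 / 45.2548 = 2.873 min

2.873


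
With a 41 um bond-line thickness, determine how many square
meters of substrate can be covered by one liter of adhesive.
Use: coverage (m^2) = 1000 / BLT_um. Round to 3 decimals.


Coverage = 1000 / 41 = 24.390 m^2

24.390


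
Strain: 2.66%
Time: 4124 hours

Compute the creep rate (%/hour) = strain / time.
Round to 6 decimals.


Creep rate = 2.66 / 4124
= 0.000645 %/h

0.000645


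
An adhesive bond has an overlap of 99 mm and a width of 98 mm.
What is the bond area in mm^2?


Bond area = overlap * width
= 99 * 98
= 9702 mm^2

9702


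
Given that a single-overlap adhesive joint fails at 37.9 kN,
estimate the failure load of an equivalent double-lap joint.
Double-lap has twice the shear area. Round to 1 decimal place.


Double-lap factor = 2
Expected load = 37.9 * 2 = 75.8 kN

75.8


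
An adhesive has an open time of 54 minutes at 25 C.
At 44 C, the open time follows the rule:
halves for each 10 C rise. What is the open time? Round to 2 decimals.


Factor = 2^((44-25)/10) = 3.7321
Open time = 54 / 3.7321 = 14.47 min

14.47


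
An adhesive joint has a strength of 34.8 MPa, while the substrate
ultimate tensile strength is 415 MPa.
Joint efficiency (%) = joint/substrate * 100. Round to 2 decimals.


Efficiency = 34.8 / 415 * 100
= 8.39%

8.39


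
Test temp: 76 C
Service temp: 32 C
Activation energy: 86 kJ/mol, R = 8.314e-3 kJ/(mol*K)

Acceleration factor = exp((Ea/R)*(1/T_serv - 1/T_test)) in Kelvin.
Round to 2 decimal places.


AF = exp((86/0.008314)*(1/305.15 - 1/349.15))
= 71.65

71.65


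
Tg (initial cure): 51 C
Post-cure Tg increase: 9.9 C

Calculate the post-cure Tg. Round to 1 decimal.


Post-cure Tg = 51 + 9.9 = 60.9 C

60.9


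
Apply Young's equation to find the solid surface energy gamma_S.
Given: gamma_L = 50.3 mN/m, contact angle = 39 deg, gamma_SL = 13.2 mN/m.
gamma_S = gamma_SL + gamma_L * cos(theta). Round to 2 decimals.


theta_rad = 39 * pi/180 = 0.680678
gamma_S = 13.2 + 50.3 * cos(0.680678)
= 52.29 mN/m

52.29


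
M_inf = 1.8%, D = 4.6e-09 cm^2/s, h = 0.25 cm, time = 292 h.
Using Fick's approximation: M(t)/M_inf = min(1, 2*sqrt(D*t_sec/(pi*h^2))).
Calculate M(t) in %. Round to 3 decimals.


t = 1051200 s
ratio = min(1, 2*sqrt(4.6e-09*1051200/(pi*0.0625)))
= 0.313860
M(t) = 1.8 * 0.313860 = 0.565%

0.565


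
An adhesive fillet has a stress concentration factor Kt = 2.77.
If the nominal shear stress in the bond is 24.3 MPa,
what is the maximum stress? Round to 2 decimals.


Max stress = 24.3 * 2.77 = 67.31 MPa

67.31


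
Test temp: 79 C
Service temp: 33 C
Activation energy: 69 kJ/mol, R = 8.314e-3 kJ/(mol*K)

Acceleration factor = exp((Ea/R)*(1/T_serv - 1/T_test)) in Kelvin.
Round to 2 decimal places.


AF = exp((69/0.008314)*(1/306.15 - 1/352.15))
= 34.50

34.50


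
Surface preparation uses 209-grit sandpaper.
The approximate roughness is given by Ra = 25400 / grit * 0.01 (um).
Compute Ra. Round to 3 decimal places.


Ra = 25400 / 209 * 0.01
= 254 / 209
= 1.215 um

1.215


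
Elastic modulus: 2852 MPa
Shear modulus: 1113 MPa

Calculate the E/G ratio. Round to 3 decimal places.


E / G = 2852 / 1113 = 2.562

2.562


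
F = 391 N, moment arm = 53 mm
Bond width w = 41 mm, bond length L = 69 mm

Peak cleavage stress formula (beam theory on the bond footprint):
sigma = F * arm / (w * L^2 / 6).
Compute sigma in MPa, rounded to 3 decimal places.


sigma = (391 * 53) / (41 * 4761 / 6)
= 20723 * 6 / 195201
= 124338 / 195201
= 0.637 MPa

0.637


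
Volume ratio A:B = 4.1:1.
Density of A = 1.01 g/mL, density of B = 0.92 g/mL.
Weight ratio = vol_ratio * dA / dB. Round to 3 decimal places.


Wt ratio = 4.1 * 1.01 / 0.92
= 4.501

4.501


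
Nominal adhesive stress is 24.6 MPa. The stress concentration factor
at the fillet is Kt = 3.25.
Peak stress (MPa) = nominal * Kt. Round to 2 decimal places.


Peak = 24.6 * 3.25 = 79.95 MPa

79.95


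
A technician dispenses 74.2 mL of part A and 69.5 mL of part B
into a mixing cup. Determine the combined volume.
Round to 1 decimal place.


Combined volume = 74.2 + 69.5
= 143.7 mL

143.7


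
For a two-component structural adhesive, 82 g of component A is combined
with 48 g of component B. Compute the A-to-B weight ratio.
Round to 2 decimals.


Weight ratio A:B = 82 / 48
= 1.71

1.71


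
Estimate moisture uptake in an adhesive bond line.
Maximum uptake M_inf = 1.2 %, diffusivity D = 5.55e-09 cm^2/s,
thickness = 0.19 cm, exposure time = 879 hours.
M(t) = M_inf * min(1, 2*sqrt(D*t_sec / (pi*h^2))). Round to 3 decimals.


Convert time: 879 h = 3164400 s
ratio = min(1, 2*sqrt(5.55e-09*3164400/(pi*0.19^2)))
= 0.787034
M(t) = 1.2 * 0.787034 = 0.944%

0.944


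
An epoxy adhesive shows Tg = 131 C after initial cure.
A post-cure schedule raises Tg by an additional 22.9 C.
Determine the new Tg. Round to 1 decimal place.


New Tg = 131 + 22.9
= 153.9 C

153.9


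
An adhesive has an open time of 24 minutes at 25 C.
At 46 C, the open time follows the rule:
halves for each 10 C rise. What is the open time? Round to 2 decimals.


Factor = 2^((46-25)/10) = 4.2871
Open time = 24 / 4.2871 = 5.60 min

5.60


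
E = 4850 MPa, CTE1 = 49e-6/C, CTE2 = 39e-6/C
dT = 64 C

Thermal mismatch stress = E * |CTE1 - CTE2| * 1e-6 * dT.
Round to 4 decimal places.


= 4850 * 10e-6 * 64
= 3.1040 MPa

3.1040


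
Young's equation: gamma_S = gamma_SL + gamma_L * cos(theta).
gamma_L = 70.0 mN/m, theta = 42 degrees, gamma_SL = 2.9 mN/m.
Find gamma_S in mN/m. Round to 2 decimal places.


cos(42 deg) = 0.743145
gamma_S = 2.9 + 70.0 * 0.743145
= 54.92 mN/m

54.92


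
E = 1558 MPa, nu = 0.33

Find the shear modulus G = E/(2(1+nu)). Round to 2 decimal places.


G = 1558 / (2 * 1.33)
= 585.71 MPa

585.71


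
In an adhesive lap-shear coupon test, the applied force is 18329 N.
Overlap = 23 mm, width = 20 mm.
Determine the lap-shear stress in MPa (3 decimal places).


stress = F / (overlap * width)
= 18329 / (23 * 20)
= 39.846 MPa

39.846


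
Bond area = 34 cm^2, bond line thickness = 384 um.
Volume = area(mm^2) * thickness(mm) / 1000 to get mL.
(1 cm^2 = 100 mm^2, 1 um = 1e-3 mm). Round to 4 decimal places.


area_mm2 = 34 * 100 = 3400
blt_mm = 384 * 1e-3 = 0.384
vol_mm3 = 3400 * 0.384 = 1305.6
vol_mL = 1305.6 / 1000 = 1.3056 mL

1.3056


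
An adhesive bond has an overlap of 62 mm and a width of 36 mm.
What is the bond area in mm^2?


Bond area = overlap * width
= 62 * 36
= 2232 mm^2

2232
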